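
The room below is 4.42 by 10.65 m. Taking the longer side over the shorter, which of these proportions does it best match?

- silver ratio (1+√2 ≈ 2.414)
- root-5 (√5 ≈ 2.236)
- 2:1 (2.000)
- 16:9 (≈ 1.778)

silver ratio

10.65/4.42 ≈ 2.410. Nearest candidates are silver ratio (2.414, off by 0.004) and root-5 (2.236, off by 0.174).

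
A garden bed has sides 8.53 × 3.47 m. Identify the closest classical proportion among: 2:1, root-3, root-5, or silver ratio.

silver ratio

8.53/3.47 ≈ 2.458. Nearest candidates are silver ratio (2.414, off by 0.044) and root-5 (2.236, off by 0.222).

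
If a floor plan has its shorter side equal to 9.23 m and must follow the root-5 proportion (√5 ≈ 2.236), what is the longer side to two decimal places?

root-5 ≈ 2.23607.
Longer side = 9.23 × 2.23607 ≈ 20.6389 → 20.64 m.

20.64 m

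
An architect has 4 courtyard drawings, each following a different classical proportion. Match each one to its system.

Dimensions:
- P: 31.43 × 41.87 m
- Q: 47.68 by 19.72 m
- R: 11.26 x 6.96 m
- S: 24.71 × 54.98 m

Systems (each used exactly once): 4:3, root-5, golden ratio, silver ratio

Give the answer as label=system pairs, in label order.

Ratios: P ≈ 1.332; Q ≈ 2.418; R ≈ 1.618; S ≈ 2.225.
Targets: 4:3 ≈ 1.333; root-5 ≈ 2.236; golden ratio ≈ 1.618; silver ratio ≈ 2.414.

P=4:3, Q=silver ratio, R=golden ratio, S=root-5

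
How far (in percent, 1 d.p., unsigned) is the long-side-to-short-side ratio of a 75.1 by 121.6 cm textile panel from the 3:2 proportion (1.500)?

Ratio = 121.6 / 75.1 ≈ 1.6192.
Ideal 3:2 = 1.5000. |1.6192 − 1.5000| / 1.5000 ≈ 7.95% → 7.9%.

7.9%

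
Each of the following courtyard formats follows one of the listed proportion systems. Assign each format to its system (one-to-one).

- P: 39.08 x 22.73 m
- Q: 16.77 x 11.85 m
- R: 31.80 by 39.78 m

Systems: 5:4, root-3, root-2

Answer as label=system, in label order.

P = 39.08/22.73 ≈ 1.719 → root-3 (1.732)
Q = 16.77/11.85 ≈ 1.415 → root-2 (1.414)
R = 39.78/31.80 ≈ 1.251 → 5:4 (1.250)

P=root-3, Q=root-2, R=5:4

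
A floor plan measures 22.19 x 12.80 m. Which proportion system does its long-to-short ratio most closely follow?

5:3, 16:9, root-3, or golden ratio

22.19/12.80 ≈ 1.734. Nearest candidates are root-3 (1.732, off by 0.002) and 16:9 (1.778, off by 0.044).

root-3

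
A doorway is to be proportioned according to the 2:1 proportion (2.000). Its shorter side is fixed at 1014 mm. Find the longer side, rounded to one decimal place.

2028.0 mm

2:1 = 2.00000.
Longer side = 1014 × 2.00000 ≈ 2028.000 → 2028.0 mm.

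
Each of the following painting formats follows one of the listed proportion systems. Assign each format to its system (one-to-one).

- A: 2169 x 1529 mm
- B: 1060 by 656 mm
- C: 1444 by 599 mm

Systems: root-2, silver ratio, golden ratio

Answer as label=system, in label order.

A=root-2, B=golden ratio, C=silver ratio

Ratios: A ≈ 1.419; B ≈ 1.616; C ≈ 2.411.
Targets: root-2 ≈ 1.414; silver ratio ≈ 2.414; golden ratio ≈ 1.618.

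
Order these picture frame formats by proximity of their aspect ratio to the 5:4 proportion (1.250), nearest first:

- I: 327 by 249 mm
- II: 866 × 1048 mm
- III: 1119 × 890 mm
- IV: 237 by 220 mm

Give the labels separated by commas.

III, II, I, IV

Ratios: I = 327 / 249 ≈ 1.313; II = 1048 / 866 ≈ 1.210; III = 1119 / 890 ≈ 1.257; IV = 237 / 220 ≈ 1.077.
|Δ from 1.250|: I 0.063; II 0.040; III 0.007; IV 0.173.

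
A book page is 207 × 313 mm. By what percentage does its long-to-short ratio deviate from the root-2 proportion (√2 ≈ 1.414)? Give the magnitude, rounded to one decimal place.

6.9%

Ratio = 313 / 207 ≈ 1.5121.
Ideal root-2 ≈ 1.4142. |1.5121 − 1.4142| / 1.4142 ≈ 6.92% → 6.9%.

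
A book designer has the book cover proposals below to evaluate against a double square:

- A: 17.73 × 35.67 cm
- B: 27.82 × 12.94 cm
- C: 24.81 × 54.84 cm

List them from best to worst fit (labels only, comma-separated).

A, B, C

Ratios: A = 35.67 / 17.73 ≈ 2.012; B = 27.82 / 12.94 ≈ 2.150; C = 54.84 / 24.81 ≈ 2.210.
|Δ from 2.000|: A 0.012; B 0.150; C 0.210.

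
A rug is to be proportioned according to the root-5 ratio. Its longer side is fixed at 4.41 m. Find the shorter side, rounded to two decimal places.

root-5 ≈ 2.23607.
Shorter side = 4.41 ÷ 2.23607 ≈ 1.9722 → 1.97 m.

1.97 m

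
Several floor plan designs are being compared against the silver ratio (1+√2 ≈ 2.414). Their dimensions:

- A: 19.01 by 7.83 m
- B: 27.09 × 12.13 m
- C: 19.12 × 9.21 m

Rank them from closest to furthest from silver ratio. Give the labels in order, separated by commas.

Ratios: A = 19.01 / 7.83 ≈ 2.428; B = 27.09 / 12.13 ≈ 2.233; C = 19.12 / 9.21 ≈ 2.076.
|Δ from 2.414|: A 0.014; B 0.181; C 0.338.

A, B, C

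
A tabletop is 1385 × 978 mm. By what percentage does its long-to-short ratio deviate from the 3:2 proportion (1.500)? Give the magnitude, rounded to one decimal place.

5.6%

Ratio = 1385 / 978 ≈ 1.4162.
Ideal 3:2 = 1.5000. |1.4162 − 1.5000| / 1.5000 ≈ 5.59% → 5.6%.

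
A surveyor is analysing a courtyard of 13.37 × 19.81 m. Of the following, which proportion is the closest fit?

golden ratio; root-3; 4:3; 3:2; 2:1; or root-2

3:2

Ratio = 19.81 / 13.37 ≈ 1.482.
Distances: golden ratio 1.618 (Δ 0.136); root-3 1.732 (Δ 0.250); 4:3 1.333 (Δ 0.149); 3:2 1.500 (Δ 0.018); 2:1 2.000 (Δ 0.518); root-2 1.414 (Δ 0.068).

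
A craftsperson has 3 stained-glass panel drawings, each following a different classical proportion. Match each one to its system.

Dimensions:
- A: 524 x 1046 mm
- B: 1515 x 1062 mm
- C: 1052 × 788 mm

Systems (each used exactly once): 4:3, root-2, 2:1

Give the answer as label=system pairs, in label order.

A = 1046/524 ≈ 1.996 → 2:1 (2.000)
B = 1515/1062 ≈ 1.427 → root-2 (1.414)
C = 1052/788 ≈ 1.335 → 4:3 (1.333)

A=2:1, B=root-2, C=4:3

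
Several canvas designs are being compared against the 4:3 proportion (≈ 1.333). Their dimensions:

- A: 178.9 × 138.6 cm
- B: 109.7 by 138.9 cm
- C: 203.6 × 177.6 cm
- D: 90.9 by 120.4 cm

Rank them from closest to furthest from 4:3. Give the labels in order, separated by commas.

D, A, B, C

Ratios: A = 178.9 / 138.6 ≈ 1.291; B = 138.9 / 109.7 ≈ 1.266; C = 203.6 / 177.6 ≈ 1.146; D = 120.4 / 90.9 ≈ 1.325.
|Δ from 1.333|: A 0.042; B 0.067; C 0.187; D 0.008.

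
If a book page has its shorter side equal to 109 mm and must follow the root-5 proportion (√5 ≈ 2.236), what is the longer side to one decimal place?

243.7 mm

root-5 ≈ 2.23607.
Longer side = 109 × 2.23607 ≈ 243.732 → 243.7 mm.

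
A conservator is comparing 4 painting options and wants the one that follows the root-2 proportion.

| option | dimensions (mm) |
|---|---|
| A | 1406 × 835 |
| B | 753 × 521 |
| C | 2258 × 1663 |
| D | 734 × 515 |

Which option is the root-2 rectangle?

Ratios (long/short): A ≈ 1.684; B ≈ 1.445; C ≈ 1.358; D ≈ 1.425.
root-2 ≈ 1.414; option D is nearest (Δ 0.011).

D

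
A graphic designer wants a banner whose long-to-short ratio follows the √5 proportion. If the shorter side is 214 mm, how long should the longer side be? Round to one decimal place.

root-5 ≈ 2.23607.
Longer side = 214 × 2.23607 ≈ 478.519 → 478.5 mm.

478.5 mm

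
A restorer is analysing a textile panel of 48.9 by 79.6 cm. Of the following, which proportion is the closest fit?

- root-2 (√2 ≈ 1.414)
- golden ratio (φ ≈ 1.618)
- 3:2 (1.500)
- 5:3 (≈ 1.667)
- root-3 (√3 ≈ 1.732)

Ratio = 79.6 / 48.9 ≈ 1.628.
Distances: root-2 1.414 (Δ 0.214); golden ratio 1.618 (Δ 0.010); 3:2 1.500 (Δ 0.128); 5:3 1.667 (Δ 0.039); root-3 1.732 (Δ 0.104).

golden ratio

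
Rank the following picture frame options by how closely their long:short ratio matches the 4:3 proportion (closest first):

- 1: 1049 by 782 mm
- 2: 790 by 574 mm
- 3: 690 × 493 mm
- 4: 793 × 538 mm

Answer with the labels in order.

1, 2, 3, 4

1: 1049/782 ≈ 1.341 → |1.341 − 1.333| = 0.008
2: 790/574 ≈ 1.376 → |1.376 − 1.333| = 0.043
3: 690/493 ≈ 1.400 → |1.400 − 1.333| = 0.067
4: 793/538 ≈ 1.474 → |1.474 − 1.333| = 0.141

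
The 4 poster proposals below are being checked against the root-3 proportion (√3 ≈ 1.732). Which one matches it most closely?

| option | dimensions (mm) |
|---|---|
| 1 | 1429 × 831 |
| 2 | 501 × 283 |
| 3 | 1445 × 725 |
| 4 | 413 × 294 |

1

Ratios (long/short): 1 ≈ 1.720; 2 ≈ 1.770; 3 ≈ 1.993; 4 ≈ 1.405.
root-3 ≈ 1.732; option 1 is nearest (Δ 0.012).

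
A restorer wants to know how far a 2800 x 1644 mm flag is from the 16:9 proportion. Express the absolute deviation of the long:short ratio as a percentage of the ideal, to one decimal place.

Ratio = 2800 / 1644 ≈ 1.7032.
Ideal 16:9 ≈ 1.7778. |1.7032 − 1.7778| / 1.7778 ≈ 4.20% → 4.2%.

4.2%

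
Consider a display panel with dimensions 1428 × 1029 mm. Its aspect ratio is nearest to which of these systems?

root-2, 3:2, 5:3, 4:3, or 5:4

1428/1029 ≈ 1.388. Nearest candidates are root-2 (1.414, off by 0.026) and 4:3 (1.333, off by 0.055).

root-2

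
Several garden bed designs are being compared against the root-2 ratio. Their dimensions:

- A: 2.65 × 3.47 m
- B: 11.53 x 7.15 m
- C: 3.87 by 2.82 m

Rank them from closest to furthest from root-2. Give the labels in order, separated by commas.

A: 3.47/2.65 ≈ 1.309 → |1.309 − 1.414| = 0.105
B: 11.53/7.15 ≈ 1.613 → |1.613 − 1.414| = 0.199
C: 3.87/2.82 ≈ 1.372 → |1.372 − 1.414| = 0.042

C, A, B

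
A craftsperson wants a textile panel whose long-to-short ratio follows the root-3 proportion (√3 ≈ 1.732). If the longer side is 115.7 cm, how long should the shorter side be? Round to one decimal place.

root-3 ≈ 1.73205.
Shorter side = 115.7 ÷ 1.73205 ≈ 66.799 → 66.8 cm.

66.8 cm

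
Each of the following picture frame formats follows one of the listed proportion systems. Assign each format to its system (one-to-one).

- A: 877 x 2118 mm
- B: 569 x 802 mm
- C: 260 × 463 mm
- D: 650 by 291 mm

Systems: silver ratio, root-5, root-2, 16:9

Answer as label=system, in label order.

A=silver ratio, B=root-2, C=16:9, D=root-5

Ratios: A ≈ 2.415; B ≈ 1.409; C ≈ 1.781; D ≈ 2.234.
Targets: silver ratio ≈ 2.414; root-5 ≈ 2.236; root-2 ≈ 1.414; 16:9 ≈ 1.778.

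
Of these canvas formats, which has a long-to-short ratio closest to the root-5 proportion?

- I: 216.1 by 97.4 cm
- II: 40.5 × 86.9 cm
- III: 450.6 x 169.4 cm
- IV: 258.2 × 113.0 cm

Target root-5 ≈ 2.236.
I: 2.219 (Δ0.017)  II: 2.146 (Δ0.090)  III: 2.660 (Δ0.424)  IV: 2.285 (Δ0.049)

I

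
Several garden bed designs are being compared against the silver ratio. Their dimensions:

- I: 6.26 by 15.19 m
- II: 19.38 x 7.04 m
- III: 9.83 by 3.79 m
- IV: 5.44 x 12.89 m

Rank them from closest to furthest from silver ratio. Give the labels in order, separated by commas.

Ratios: I = 15.19 / 6.26 ≈ 2.427; II = 19.38 / 7.04 ≈ 2.753; III = 9.83 / 3.79 ≈ 2.594; IV = 12.89 / 5.44 ≈ 2.369.
|Δ from 2.414|: I 0.013; II 0.339; III 0.180; IV 0.045.

I, IV, III, II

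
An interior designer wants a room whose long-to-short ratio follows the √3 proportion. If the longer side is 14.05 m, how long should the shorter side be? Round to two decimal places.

8.11 m

root-3 ≈ 1.73205.
Shorter side = 14.05 ÷ 1.73205 ≈ 8.1118 → 8.11 m.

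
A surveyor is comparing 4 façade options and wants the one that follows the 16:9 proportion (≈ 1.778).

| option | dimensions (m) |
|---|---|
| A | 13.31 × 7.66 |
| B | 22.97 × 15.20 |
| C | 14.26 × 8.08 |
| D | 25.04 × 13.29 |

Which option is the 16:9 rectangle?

Target 16:9 ≈ 1.778.
A: 1.738 (Δ0.040)  B: 1.511 (Δ0.267)  C: 1.765 (Δ0.013)  D: 1.884 (Δ0.106)

C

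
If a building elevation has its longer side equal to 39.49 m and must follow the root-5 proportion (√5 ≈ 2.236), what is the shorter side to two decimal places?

17.66 m

root-5 ≈ 2.23607.
Shorter side = 39.49 ÷ 2.23607 ≈ 17.6604 → 17.66 m.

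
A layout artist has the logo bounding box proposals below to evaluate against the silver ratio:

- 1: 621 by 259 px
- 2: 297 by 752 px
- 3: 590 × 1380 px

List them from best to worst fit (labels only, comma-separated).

1, 3, 2

Ratios: 1 = 621 / 259 ≈ 2.398; 2 = 752 / 297 ≈ 2.532; 3 = 1380 / 590 ≈ 2.339.
|Δ from 2.414|: 1 0.016; 2 0.118; 3 0.075.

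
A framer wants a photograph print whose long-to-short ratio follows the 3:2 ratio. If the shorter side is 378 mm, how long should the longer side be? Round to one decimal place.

567.0 mm

3:2 = 1.50000.
Longer side = 378 × 1.50000 ≈ 567.000 → 567.0 mm.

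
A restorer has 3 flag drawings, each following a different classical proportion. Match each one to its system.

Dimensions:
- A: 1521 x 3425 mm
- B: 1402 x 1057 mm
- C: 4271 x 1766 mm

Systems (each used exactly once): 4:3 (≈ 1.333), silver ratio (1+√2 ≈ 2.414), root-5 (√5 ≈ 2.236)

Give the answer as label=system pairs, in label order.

A=root-5, B=4:3, C=silver ratio

Ratios: A ≈ 2.252; B ≈ 1.326; C ≈ 2.418.
Targets: 4:3 ≈ 1.333; silver ratio ≈ 2.414; root-5 ≈ 2.236.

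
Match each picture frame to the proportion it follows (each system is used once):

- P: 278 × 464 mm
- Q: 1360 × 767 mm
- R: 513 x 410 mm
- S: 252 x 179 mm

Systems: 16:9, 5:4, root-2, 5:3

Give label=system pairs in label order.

P=5:3, Q=16:9, R=5:4, S=root-2

P = 464/278 ≈ 1.669 → 5:3 (1.667)
Q = 1360/767 ≈ 1.773 → 16:9 (1.778)
R = 513/410 ≈ 1.251 → 5:4 (1.250)
S = 252/179 ≈ 1.408 → root-2 (1.414)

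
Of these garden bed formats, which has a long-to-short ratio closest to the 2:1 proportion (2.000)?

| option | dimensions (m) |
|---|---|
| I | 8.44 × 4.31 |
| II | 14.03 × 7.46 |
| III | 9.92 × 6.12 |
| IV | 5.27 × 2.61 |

Ratios (long/short): I ≈ 1.958; II ≈ 1.881; III ≈ 1.621; IV ≈ 2.019.
2:1 ≈ 2.000; option IV is nearest (Δ 0.019).

IV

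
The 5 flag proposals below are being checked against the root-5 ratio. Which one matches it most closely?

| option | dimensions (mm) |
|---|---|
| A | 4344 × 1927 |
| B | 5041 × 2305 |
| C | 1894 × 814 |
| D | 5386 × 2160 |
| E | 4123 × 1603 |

A

Ratios (long/short): A ≈ 2.254; B ≈ 2.187; C ≈ 2.327; D ≈ 2.494; E ≈ 2.572.
root-5 ≈ 2.236; option A is nearest (Δ 0.018).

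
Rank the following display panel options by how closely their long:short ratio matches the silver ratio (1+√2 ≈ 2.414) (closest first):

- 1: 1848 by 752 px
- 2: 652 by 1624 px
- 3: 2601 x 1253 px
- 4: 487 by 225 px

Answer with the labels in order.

1, 2, 4, 3

1: 1848/752 ≈ 2.457 → |2.457 − 2.414| = 0.043
2: 1624/652 ≈ 2.491 → |2.491 − 2.414| = 0.077
3: 2601/1253 ≈ 2.076 → |2.076 − 2.414| = 0.338
4: 487/225 ≈ 2.164 → |2.164 − 2.414| = 0.250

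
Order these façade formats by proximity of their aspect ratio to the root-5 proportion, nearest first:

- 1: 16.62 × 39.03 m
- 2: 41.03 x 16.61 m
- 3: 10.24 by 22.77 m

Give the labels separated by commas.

1: 39.03/16.62 ≈ 2.348 → |2.348 − 2.236| = 0.112
2: 41.03/16.61 ≈ 2.470 → |2.470 − 2.236| = 0.234
3: 22.77/10.24 ≈ 2.224 → |2.224 − 2.236| = 0.012

3, 1, 2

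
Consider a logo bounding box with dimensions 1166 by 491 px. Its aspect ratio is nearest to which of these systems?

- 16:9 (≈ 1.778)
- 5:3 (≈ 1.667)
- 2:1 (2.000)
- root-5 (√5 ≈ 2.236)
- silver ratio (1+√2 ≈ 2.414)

silver ratio

Ratio = 1166 / 491 ≈ 2.375.
Distances: 16:9 1.778 (Δ 0.597); 5:3 1.667 (Δ 0.708); 2:1 2.000 (Δ 0.375); root-5 2.236 (Δ 0.139); silver ratio 2.414 (Δ 0.039).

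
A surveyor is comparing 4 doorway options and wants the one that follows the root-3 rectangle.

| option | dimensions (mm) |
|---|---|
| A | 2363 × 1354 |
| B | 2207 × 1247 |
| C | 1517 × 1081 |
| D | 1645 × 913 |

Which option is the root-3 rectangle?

Target root-3 ≈ 1.732.
A: 1.745 (Δ0.013)  B: 1.770 (Δ0.038)  C: 1.403 (Δ0.329)  D: 1.802 (Δ0.070)

A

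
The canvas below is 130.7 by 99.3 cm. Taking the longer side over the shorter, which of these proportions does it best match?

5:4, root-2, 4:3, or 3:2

4:3

Ratio = 130.7 / 99.3 ≈ 1.316.
Distances: 5:4 1.250 (Δ 0.066); root-2 1.414 (Δ 0.098); 4:3 1.333 (Δ 0.017); 3:2 1.500 (Δ 0.184).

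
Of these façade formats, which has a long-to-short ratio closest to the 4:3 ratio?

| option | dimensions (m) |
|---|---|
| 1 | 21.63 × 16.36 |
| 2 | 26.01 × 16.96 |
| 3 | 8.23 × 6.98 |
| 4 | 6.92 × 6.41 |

1

Target 4:3 ≈ 1.333.
1: 1.322 (Δ0.011)  2: 1.534 (Δ0.201)  3: 1.179 (Δ0.154)  4: 1.080 (Δ0.253)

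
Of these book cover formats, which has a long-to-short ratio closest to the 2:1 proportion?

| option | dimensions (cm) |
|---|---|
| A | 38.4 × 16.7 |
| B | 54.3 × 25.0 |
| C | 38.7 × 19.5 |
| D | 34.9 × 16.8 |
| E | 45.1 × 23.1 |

Ratios (long/short): A ≈ 2.299; B ≈ 2.172; C ≈ 1.985; D ≈ 2.077; E ≈ 1.952.
2:1 ≈ 2.000; option C is nearest (Δ 0.015).

C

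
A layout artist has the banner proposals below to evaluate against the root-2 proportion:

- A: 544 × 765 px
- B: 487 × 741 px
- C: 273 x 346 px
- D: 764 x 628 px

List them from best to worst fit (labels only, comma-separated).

A, B, C, D

Ratios: A = 765 / 544 ≈ 1.406; B = 741 / 487 ≈ 1.522; C = 346 / 273 ≈ 1.267; D = 764 / 628 ≈ 1.217.
|Δ from 1.414|: A 0.008; B 0.108; C 0.147; D 0.197.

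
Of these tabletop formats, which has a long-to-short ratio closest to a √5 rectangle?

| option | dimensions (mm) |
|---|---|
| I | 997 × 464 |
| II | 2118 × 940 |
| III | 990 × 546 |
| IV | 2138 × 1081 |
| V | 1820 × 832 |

Ratios (long/short): I ≈ 2.149; II ≈ 2.253; III ≈ 1.813; IV ≈ 1.978; V ≈ 2.188.
root-5 ≈ 2.236; option II is nearest (Δ 0.017).

II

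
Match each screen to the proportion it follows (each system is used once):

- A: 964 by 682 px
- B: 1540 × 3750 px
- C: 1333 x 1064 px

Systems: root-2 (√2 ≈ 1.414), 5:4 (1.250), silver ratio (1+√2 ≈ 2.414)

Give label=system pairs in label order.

Ratios: A ≈ 1.413; B ≈ 2.435; C ≈ 1.253.
Targets: root-2 ≈ 1.414; 5:4 ≈ 1.250; silver ratio ≈ 2.414.

A=root-2, B=silver ratio, C=5:4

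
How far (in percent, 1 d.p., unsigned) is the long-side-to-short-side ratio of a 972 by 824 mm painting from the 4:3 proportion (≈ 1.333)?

Ratio = 972 / 824 ≈ 1.1796.
Ideal 4:3 ≈ 1.3333. |1.1796 − 1.3333| / 1.3333 ≈ 11.53% → 11.5%.

11.5%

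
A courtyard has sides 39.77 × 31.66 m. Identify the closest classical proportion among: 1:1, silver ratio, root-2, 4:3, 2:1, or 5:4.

Ratio = 39.77 / 31.66 ≈ 1.256.
Distances: 1:1 1.000 (Δ 0.256); silver ratio 2.414 (Δ 1.158); root-2 1.414 (Δ 0.158); 4:3 1.333 (Δ 0.077); 2:1 2.000 (Δ 0.744); 5:4 1.250 (Δ 0.006).

5:4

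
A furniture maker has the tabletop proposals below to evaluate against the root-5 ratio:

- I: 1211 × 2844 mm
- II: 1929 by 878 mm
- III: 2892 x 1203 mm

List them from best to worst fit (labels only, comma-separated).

I: 2844/1211 ≈ 2.348 → |2.348 − 2.236| = 0.112
II: 1929/878 ≈ 2.197 → |2.197 − 2.236| = 0.039
III: 2892/1203 ≈ 2.404 → |2.404 − 2.236| = 0.168

II, I, III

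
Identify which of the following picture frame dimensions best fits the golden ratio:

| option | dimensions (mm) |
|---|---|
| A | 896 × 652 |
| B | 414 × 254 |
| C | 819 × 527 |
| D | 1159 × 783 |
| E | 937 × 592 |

Target golden ratio ≈ 1.618.
A: 1.374 (Δ0.244)  B: 1.630 (Δ0.012)  C: 1.554 (Δ0.064)  D: 1.480 (Δ0.138)  E: 1.583 (Δ0.035)

B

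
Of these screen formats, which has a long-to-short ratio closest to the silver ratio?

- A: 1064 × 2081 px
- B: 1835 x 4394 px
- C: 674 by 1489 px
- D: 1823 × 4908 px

B

Ratios (long/short): A ≈ 1.956; B ≈ 2.395; C ≈ 2.209; D ≈ 2.692.
silver ratio ≈ 2.414; option B is nearest (Δ 0.019).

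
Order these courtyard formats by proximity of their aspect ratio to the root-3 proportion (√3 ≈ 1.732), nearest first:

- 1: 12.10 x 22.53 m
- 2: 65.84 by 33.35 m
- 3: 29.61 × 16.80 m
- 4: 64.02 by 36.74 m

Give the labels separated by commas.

Ratios: 1 = 22.53 / 12.10 ≈ 1.862; 2 = 65.84 / 33.35 ≈ 1.974; 3 = 29.61 / 16.80 ≈ 1.762; 4 = 64.02 / 36.74 ≈ 1.743.
|Δ from 1.732|: 1 0.130; 2 0.242; 3 0.030; 4 0.011.

4, 3, 1, 2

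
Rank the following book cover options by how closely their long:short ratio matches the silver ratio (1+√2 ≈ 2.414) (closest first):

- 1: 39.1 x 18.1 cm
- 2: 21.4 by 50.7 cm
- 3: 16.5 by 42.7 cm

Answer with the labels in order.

1: 39.1/18.1 ≈ 2.160 → |2.160 − 2.414| = 0.254
2: 50.7/21.4 ≈ 2.369 → |2.369 − 2.414| = 0.045
3: 42.7/16.5 ≈ 2.588 → |2.588 − 2.414| = 0.174

2, 3, 1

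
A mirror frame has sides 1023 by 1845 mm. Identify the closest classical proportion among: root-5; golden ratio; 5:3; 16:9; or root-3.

Ratio = 1845 / 1023 ≈ 1.804.
Distances: root-5 2.236 (Δ 0.432); golden ratio 1.618 (Δ 0.186); 5:3 1.667 (Δ 0.137); 16:9 1.778 (Δ 0.026); root-3 1.732 (Δ 0.072).

16:9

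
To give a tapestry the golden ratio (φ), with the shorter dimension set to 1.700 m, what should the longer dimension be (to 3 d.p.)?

2.751 m

golden ratio ≈ 1.61803.
Longer side = 1.700 × 1.61803 ≈ 2.75065 → 2.751 m.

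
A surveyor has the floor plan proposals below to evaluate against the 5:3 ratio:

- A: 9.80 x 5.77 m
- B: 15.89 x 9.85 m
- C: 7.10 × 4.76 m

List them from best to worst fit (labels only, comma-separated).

A: 9.80/5.77 ≈ 1.698 → |1.698 − 1.667| = 0.031
B: 15.89/9.85 ≈ 1.613 → |1.613 − 1.667| = 0.054
C: 7.10/4.76 ≈ 1.492 → |1.492 − 1.667| = 0.175

A, B, C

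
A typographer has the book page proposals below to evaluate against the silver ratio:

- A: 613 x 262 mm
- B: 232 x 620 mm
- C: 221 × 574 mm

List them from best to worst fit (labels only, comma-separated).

A, C, B

A: 613/262 ≈ 2.340 → |2.340 − 2.414| = 0.074
B: 620/232 ≈ 2.672 → |2.672 − 2.414| = 0.258
C: 574/221 ≈ 2.597 → |2.597 − 2.414| = 0.183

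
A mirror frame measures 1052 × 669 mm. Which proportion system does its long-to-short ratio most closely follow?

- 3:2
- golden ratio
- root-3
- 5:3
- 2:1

1052/669 ≈ 1.572. Nearest candidates are golden ratio (1.618, off by 0.046) and 3:2 (1.500, off by 0.072).

golden ratio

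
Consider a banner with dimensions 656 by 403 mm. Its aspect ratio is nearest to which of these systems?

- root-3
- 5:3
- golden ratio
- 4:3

Ratio = 656 / 403 ≈ 1.628.
Distances: root-3 1.732 (Δ 0.104); 5:3 1.667 (Δ 0.039); golden ratio 1.618 (Δ 0.010); 4:3 1.333 (Δ 0.295).

golden ratio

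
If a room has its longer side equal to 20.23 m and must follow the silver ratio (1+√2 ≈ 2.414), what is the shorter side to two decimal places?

silver ratio ≈ 2.41421.
Shorter side = 20.23 ÷ 2.41421 ≈ 8.3796 → 8.38 m.

8.38 m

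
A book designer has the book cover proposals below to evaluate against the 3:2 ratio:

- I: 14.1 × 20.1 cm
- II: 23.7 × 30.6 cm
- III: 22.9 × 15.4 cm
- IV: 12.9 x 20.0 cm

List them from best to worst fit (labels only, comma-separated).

I: 20.1/14.1 ≈ 1.426 → |1.426 − 1.500| = 0.074
II: 30.6/23.7 ≈ 1.291 → |1.291 − 1.500| = 0.209
III: 22.9/15.4 ≈ 1.487 → |1.487 − 1.500| = 0.013
IV: 20.0/12.9 ≈ 1.550 → |1.550 − 1.500| = 0.050

III, IV, I, II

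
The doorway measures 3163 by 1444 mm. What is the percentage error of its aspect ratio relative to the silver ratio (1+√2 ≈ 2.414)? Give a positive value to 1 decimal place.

Ratio = 3163 / 1444 ≈ 2.1904.
Ideal silver ratio ≈ 2.4142. |2.1904 − 2.4142| / 2.4142 ≈ 9.27% → 9.3%.

9.3%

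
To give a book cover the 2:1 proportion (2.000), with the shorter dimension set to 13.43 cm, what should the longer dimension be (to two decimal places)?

2:1 = 2.00000.
Longer side = 13.43 × 2.00000 ≈ 26.8600 → 26.86 cm.

26.86 cm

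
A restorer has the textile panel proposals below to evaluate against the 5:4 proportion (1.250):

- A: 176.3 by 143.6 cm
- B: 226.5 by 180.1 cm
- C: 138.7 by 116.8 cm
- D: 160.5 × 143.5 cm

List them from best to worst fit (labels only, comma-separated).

A: 176.3/143.6 ≈ 1.228 → |1.228 − 1.250| = 0.022
B: 226.5/180.1 ≈ 1.258 → |1.258 − 1.250| = 0.008
C: 138.7/116.8 ≈ 1.188 → |1.188 − 1.250| = 0.062
D: 160.5/143.5 ≈ 1.118 → |1.118 − 1.250| = 0.132

B, A, C, D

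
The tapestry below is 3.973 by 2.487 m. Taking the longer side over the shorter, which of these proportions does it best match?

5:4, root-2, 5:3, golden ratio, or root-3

3.973/2.487 ≈ 1.598. Nearest candidates are golden ratio (1.618, off by 0.020) and 5:3 (1.667, off by 0.069).

golden ratio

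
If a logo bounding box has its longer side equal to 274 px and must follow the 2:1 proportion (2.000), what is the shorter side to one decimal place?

2:1 = 2.00000.
Shorter side = 274 ÷ 2.00000 ≈ 137.000 → 137.0 px.

137.0 px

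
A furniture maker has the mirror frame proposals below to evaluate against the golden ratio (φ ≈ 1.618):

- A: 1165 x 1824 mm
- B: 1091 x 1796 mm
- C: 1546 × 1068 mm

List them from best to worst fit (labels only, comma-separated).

B, A, C

Ratios: A = 1824 / 1165 ≈ 1.566; B = 1796 / 1091 ≈ 1.646; C = 1546 / 1068 ≈ 1.448.
|Δ from 1.618|: A 0.052; B 0.028; C 0.170.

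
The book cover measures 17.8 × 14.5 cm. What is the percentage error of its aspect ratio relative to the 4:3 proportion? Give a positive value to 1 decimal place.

7.9%

Ratio = 17.8 / 14.5 ≈ 1.2276.
Ideal 4:3 ≈ 1.3333. |1.2276 − 1.3333| / 1.3333 ≈ 7.93% → 7.9%.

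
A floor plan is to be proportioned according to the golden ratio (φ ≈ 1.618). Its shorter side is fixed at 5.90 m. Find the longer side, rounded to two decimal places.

9.55 m

golden ratio ≈ 1.61803.
Longer side = 5.90 × 1.61803 ≈ 9.5464 → 9.55 m.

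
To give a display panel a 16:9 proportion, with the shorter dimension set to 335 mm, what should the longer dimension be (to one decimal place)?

595.6 mm

16:9 ≈ 1.77778.
Longer side = 335 × 1.77778 ≈ 595.556 → 595.6 mm.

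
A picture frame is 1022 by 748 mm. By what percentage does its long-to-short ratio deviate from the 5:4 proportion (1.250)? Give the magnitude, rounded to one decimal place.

9.3%

Ratio = 1022 / 748 ≈ 1.3663.
Ideal 5:4 = 1.2500. |1.3663 − 1.2500| / 1.2500 ≈ 9.30% → 9.3%.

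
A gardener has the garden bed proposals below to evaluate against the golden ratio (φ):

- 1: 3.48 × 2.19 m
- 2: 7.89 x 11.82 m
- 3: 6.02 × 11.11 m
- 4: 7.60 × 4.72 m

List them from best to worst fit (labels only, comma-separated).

4, 1, 2, 3

1: 3.48/2.19 ≈ 1.589 → |1.589 − 1.618| = 0.029
2: 11.82/7.89 ≈ 1.498 → |1.498 − 1.618| = 0.120
3: 11.11/6.02 ≈ 1.846 → |1.846 − 1.618| = 0.228
4: 7.60/4.72 ≈ 1.610 → |1.610 − 1.618| = 0.008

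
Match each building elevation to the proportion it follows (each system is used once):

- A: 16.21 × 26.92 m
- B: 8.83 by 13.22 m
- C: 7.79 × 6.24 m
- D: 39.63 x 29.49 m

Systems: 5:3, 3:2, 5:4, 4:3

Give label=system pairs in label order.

Ratios: A ≈ 1.661; B ≈ 1.497; C ≈ 1.248; D ≈ 1.344.
Targets: 5:3 ≈ 1.667; 3:2 ≈ 1.500; 5:4 ≈ 1.250; 4:3 ≈ 1.333.

A=5:3, B=3:2, C=5:4, D=4:3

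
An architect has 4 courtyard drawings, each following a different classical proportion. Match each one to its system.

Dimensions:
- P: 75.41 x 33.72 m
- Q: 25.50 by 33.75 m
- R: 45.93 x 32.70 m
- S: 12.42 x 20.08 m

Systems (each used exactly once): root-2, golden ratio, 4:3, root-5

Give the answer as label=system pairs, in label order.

P=root-5, Q=4:3, R=root-2, S=golden ratio

Ratios: P ≈ 2.236; Q ≈ 1.324; R ≈ 1.405; S ≈ 1.617.
Targets: root-2 ≈ 1.414; golden ratio ≈ 1.618; 4:3 ≈ 1.333; root-5 ≈ 2.236.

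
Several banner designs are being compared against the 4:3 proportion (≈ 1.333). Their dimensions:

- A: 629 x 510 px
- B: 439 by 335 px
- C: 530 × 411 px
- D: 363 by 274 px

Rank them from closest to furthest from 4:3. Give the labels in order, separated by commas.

A: 629/510 ≈ 1.233 → |1.233 − 1.333| = 0.100
B: 439/335 ≈ 1.310 → |1.310 − 1.333| = 0.023
C: 530/411 ≈ 1.290 → |1.290 − 1.333| = 0.043
D: 363/274 ≈ 1.325 → |1.325 − 1.333| = 0.008

D, B, C, A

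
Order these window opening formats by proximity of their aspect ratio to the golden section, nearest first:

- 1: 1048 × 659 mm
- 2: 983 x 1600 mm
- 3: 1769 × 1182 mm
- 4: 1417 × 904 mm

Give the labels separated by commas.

2, 1, 4, 3

Ratios: 1 = 1048 / 659 ≈ 1.590; 2 = 1600 / 983 ≈ 1.628; 3 = 1769 / 1182 ≈ 1.497; 4 = 1417 / 904 ≈ 1.567.
|Δ from 1.618|: 1 0.028; 2 0.010; 3 0.121; 4 0.051.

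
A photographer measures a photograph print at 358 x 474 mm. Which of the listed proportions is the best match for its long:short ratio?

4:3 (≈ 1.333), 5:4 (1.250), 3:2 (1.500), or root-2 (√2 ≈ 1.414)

474/358 ≈ 1.324. Nearest candidates are 4:3 (1.333, off by 0.009) and 5:4 (1.250, off by 0.074).

4:3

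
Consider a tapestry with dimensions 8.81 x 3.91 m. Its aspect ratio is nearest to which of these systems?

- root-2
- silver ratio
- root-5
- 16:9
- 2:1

8.81/3.91 ≈ 2.253. Nearest candidates are root-5 (2.236, off by 0.017) and silver ratio (2.414, off by 0.161).

root-5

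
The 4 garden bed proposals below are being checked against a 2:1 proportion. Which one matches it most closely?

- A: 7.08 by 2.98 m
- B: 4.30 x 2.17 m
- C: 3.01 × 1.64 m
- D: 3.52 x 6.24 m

Target 2:1 ≈ 2.000.
A: 2.376 (Δ0.376)  B: 1.982 (Δ0.018)  C: 1.835 (Δ0.165)  D: 1.773 (Δ0.227)

B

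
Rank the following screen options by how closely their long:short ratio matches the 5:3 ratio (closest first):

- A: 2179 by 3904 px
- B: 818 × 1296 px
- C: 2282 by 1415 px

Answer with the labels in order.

Ratios: A = 3904 / 2179 ≈ 1.792; B = 1296 / 818 ≈ 1.584; C = 2282 / 1415 ≈ 1.613.
|Δ from 1.667|: A 0.125; B 0.083; C 0.054.

C, B, A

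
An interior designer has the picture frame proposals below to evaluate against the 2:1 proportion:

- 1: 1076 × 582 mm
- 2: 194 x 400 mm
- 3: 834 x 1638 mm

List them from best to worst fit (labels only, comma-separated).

Ratios: 1 = 1076 / 582 ≈ 1.849; 2 = 400 / 194 ≈ 2.062; 3 = 1638 / 834 ≈ 1.964.
|Δ from 2.000|: 1 0.151; 2 0.062; 3 0.036.

3, 2, 1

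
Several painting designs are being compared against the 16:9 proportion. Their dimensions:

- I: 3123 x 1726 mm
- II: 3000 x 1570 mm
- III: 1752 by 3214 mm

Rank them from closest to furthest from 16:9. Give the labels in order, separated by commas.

I, III, II

Ratios: I = 3123 / 1726 ≈ 1.809; II = 3000 / 1570 ≈ 1.911; III = 3214 / 1752 ≈ 1.834.
|Δ from 1.778|: I 0.031; II 0.133; III 0.056.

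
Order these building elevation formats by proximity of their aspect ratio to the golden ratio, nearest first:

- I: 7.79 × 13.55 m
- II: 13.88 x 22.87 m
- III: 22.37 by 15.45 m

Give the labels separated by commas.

I: 13.55/7.79 ≈ 1.739 → |1.739 − 1.618| = 0.121
II: 22.87/13.88 ≈ 1.648 → |1.648 − 1.618| = 0.030
III: 22.37/15.45 ≈ 1.448 → |1.448 − 1.618| = 0.170

II, I, III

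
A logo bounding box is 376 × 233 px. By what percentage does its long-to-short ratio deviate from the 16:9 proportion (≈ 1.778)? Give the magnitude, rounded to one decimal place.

Ratio = 376 / 233 ≈ 1.6137.
Ideal 16:9 ≈ 1.7778. |1.6137 − 1.7778| / 1.7778 ≈ 9.23% → 9.2%.

9.2%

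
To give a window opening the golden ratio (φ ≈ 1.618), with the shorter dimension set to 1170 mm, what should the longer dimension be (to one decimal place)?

1893.1 mm

golden ratio ≈ 1.61803.
Longer side = 1170 × 1.61803 ≈ 1893.095 → 1893.1 mm.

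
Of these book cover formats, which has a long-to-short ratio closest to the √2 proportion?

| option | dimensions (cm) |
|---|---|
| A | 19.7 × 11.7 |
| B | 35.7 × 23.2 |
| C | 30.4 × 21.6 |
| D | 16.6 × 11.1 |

C

Ratios (long/short): A ≈ 1.684; B ≈ 1.539; C ≈ 1.407; D ≈ 1.495.
root-2 ≈ 1.414; option C is nearest (Δ 0.007).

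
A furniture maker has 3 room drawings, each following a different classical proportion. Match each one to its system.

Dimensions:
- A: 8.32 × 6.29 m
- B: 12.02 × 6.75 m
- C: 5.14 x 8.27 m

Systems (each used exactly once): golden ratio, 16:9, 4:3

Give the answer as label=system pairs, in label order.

A = 8.32/6.29 ≈ 1.323 → 4:3 (1.333)
B = 12.02/6.75 ≈ 1.781 → 16:9 (1.778)
C = 8.27/5.14 ≈ 1.609 → golden ratio (1.618)

A=4:3, B=16:9, C=golden ratio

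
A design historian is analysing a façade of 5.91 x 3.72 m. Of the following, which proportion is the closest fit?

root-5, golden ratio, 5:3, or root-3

golden ratio

Ratio = 5.91 / 3.72 ≈ 1.589.
Distances: root-5 2.236 (Δ 0.647); golden ratio 1.618 (Δ 0.029); 5:3 1.667 (Δ 0.078); root-3 1.732 (Δ 0.143).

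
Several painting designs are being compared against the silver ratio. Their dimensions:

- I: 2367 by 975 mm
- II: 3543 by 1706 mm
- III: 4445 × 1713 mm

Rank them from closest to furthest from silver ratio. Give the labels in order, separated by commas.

I, III, II

I: 2367/975 ≈ 2.428 → |2.428 − 2.414| = 0.014
II: 3543/1706 ≈ 2.077 → |2.077 − 2.414| = 0.337
III: 4445/1713 ≈ 2.595 → |2.595 − 2.414| = 0.181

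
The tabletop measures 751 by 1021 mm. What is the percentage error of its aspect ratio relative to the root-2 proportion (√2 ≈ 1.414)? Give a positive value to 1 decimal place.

3.9%

Ratio = 1021 / 751 ≈ 1.3595.
Ideal root-2 ≈ 1.4142. |1.3595 − 1.4142| / 1.4142 ≈ 3.87% → 3.9%.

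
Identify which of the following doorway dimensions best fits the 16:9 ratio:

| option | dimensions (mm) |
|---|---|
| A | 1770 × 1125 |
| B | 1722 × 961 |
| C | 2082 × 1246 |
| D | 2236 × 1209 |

Target 16:9 ≈ 1.778.
A: 1.573 (Δ0.205)  B: 1.792 (Δ0.014)  C: 1.671 (Δ0.107)  D: 1.849 (Δ0.071)

B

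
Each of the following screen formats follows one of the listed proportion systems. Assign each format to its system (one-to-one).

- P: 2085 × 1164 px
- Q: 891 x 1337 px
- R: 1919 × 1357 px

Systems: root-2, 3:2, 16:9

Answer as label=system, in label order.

P = 2085/1164 ≈ 1.791 → 16:9 (1.778)
Q = 1337/891 ≈ 1.501 → 3:2 (1.500)
R = 1919/1357 ≈ 1.414 → root-2 (1.414)

P=16:9, Q=3:2, R=root-2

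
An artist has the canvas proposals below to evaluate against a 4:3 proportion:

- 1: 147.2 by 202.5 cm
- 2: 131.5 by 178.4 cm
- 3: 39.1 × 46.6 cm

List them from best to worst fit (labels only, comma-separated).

2, 1, 3

Ratios: 1 = 202.5 / 147.2 ≈ 1.376; 2 = 178.4 / 131.5 ≈ 1.357; 3 = 46.6 / 39.1 ≈ 1.192.
|Δ from 1.333|: 1 0.043; 2 0.024; 3 0.141.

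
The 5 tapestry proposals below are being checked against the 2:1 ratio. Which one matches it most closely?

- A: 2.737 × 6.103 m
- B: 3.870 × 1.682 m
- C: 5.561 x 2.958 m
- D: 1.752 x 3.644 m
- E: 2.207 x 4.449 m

E

Target 2:1 ≈ 2.000.
A: 2.230 (Δ0.230)  B: 2.301 (Δ0.301)  C: 1.880 (Δ0.120)  D: 2.080 (Δ0.080)  E: 2.016 (Δ0.016)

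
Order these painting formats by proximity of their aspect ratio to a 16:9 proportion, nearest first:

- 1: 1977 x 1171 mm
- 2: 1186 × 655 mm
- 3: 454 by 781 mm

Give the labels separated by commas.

Ratios: 1 = 1977 / 1171 ≈ 1.688; 2 = 1186 / 655 ≈ 1.811; 3 = 781 / 454 ≈ 1.720.
|Δ from 1.778|: 1 0.090; 2 0.033; 3 0.058.

2, 3, 1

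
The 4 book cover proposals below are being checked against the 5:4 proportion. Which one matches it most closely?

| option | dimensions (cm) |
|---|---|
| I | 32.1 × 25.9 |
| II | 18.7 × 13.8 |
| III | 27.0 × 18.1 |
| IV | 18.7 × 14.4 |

Target 5:4 ≈ 1.250.
I: 1.239 (Δ0.011)  II: 1.355 (Δ0.105)  III: 1.492 (Δ0.242)  IV: 1.299 (Δ0.049)

I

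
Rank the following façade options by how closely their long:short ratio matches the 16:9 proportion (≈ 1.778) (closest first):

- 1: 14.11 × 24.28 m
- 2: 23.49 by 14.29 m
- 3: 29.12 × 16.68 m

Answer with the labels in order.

3, 1, 2

Ratios: 1 = 24.28 / 14.11 ≈ 1.721; 2 = 23.49 / 14.29 ≈ 1.644; 3 = 29.12 / 16.68 ≈ 1.746.
|Δ from 1.778|: 1 0.057; 2 0.134; 3 0.032.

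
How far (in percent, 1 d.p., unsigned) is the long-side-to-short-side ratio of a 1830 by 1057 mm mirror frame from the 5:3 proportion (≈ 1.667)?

3.9%

Ratio = 1830 / 1057 ≈ 1.7313.
Ideal 5:3 ≈ 1.6667. |1.7313 − 1.6667| / 1.6667 ≈ 3.88% → 3.9%.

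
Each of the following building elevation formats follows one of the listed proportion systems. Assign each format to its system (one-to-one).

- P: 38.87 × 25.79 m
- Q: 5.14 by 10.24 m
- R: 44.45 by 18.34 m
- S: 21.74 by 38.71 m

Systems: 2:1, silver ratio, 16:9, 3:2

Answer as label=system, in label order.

P = 38.87/25.79 ≈ 1.507 → 3:2 (1.500)
Q = 10.24/5.14 ≈ 1.992 → 2:1 (2.000)
R = 44.45/18.34 ≈ 2.424 → silver ratio (2.414)
S = 38.71/21.74 ≈ 1.781 → 16:9 (1.778)

P=3:2, Q=2:1, R=silver ratio, S=16:9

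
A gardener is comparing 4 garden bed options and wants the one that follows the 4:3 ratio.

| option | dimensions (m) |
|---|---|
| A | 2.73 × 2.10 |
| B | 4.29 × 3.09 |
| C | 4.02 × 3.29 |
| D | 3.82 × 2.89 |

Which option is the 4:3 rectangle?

Target 4:3 ≈ 1.333.
A: 1.300 (Δ0.033)  B: 1.388 (Δ0.055)  C: 1.222 (Δ0.111)  D: 1.322 (Δ0.011)

D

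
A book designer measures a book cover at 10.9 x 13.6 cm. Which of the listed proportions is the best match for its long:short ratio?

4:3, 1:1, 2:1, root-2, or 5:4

5:4

13.6/10.9 ≈ 1.248. Nearest candidates are 5:4 (1.250, off by 0.002) and 4:3 (1.333, off by 0.085).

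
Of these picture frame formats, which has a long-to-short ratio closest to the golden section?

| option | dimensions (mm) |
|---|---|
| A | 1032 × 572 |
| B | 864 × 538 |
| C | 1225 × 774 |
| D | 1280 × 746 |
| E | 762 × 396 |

B

Target golden ratio ≈ 1.618.
A: 1.804 (Δ0.186)  B: 1.606 (Δ0.012)  C: 1.583 (Δ0.035)  D: 1.716 (Δ0.098)  E: 1.924 (Δ0.306)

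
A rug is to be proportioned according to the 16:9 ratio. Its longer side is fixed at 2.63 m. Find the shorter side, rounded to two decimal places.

1.48 m

16:9 ≈ 1.77778.
Shorter side = 2.63 ÷ 1.77778 ≈ 1.4794 → 1.48 m.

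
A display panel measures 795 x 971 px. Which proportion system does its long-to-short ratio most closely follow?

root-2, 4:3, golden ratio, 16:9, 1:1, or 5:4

5:4

Ratio = 971 / 795 ≈ 1.221.
Distances: root-2 1.414 (Δ 0.193); 4:3 1.333 (Δ 0.112); golden ratio 1.618 (Δ 0.397); 16:9 1.778 (Δ 0.557); 1:1 1.000 (Δ 0.221); 5:4 1.250 (Δ 0.029).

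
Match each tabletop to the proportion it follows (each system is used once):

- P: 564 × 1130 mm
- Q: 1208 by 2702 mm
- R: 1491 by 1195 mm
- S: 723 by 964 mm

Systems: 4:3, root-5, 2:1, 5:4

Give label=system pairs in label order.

P=2:1, Q=root-5, R=5:4, S=4:3

Ratios: P ≈ 2.004; Q ≈ 2.237; R ≈ 1.248; S ≈ 1.333.
Targets: 4:3 ≈ 1.333; root-5 ≈ 2.236; 2:1 ≈ 2.000; 5:4 ≈ 1.250.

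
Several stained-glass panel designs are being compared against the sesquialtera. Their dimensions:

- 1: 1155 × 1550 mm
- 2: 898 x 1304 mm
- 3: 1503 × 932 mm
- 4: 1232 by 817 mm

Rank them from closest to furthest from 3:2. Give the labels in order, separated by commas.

1: 1550/1155 ≈ 1.342 → |1.342 − 1.500| = 0.158
2: 1304/898 ≈ 1.452 → |1.452 − 1.500| = 0.048
3: 1503/932 ≈ 1.613 → |1.613 − 1.500| = 0.113
4: 1232/817 ≈ 1.508 → |1.508 − 1.500| = 0.008

4, 2, 3, 1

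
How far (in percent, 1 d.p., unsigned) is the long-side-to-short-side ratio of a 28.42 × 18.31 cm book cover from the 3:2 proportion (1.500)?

Ratio = 28.42 / 18.31 ≈ 1.5522.
Ideal 3:2 = 1.5000. |1.5522 − 1.5000| / 1.5000 ≈ 3.48% → 3.5%.

3.5%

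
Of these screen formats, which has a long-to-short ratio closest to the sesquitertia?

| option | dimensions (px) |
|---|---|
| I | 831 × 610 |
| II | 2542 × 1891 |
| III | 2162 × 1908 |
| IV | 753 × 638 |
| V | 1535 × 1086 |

II

Ratios (long/short): I ≈ 1.362; II ≈ 1.344; III ≈ 1.133; IV ≈ 1.180; V ≈ 1.413.
4:3 ≈ 1.333; option II is nearest (Δ 0.011).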